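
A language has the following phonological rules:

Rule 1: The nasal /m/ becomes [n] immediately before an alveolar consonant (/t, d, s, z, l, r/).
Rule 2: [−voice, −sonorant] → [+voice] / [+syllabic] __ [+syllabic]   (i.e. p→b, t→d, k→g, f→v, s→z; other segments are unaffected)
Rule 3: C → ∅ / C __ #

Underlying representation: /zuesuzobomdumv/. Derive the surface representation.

Rule 1 (nasal place assimilation): /m/ precedes the alveolar consonant /d/, so it assimilates in place to [n]. /zuesuzobomdumv/ → zuesuzobondumv.
Rule 2 (intervocalic voicing): /s/ is a voiceless obstruent between vowels /e/ and /u/, so it voices to [z]. /zuesuzobondumv/ → zuezuzobondumv.
Rule 3 (final cluster simplification): /v/ is the second consonant of a word-final cluster /mv/, so it deletes. /zuezuzobondumv/ → zuezuzobondum.

zuezuzobondum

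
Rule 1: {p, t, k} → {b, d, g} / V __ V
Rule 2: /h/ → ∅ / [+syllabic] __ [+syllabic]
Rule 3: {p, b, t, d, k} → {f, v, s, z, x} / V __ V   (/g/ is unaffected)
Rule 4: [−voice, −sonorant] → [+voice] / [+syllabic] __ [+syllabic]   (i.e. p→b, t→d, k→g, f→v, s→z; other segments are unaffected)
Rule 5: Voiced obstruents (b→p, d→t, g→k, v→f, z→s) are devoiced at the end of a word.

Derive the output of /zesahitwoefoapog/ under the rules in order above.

zezaitwoevoavok

Rule 1 (intervocalic voicing): /p/ is a voiceless stop between vowels /a/ and /o/, so it voices to [b]. /zesahitwoefoapog/ → zesahitwoefoabog.
Rule 2 (intervocalic h-deletion): /h/ occurs between vowels /a/ and /i/, so it deletes. /zesahitwoefoabog/ → zesaitwoefoabog.
Rule 3 (intervocalic spirantization): /b/ is a stop between vowels /a/ and /o/, so it spirantizes to the fricative [v]. /zesaitwoefoabog/ → zesaitwoefoavog.
Rule 4 (intervocalic voicing): /s/ is a voiceless obstruent between vowels /e/ and /a/, so it voices to [z]. /f/ is a voiceless obstruent between vowels /e/ and /o/, so it voices to [v]. /zesaitwoefoavog/ → zezaitwoevoavog.
Rule 5 (final devoicing): /g/ is a voiced obstruent in word-final position, so it devoices to [k]. /zezaitwoevoavog/ → zezaitwoevoavok.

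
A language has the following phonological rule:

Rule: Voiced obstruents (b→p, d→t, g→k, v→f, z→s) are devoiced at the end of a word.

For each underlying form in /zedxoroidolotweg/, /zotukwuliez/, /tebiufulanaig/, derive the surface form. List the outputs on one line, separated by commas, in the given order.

/zedxoroidolotweg/: /g/ is a voiced obstruent in word-final position, so it devoices to [k]. → [zedxoroidolotwek].
/zotukwuliez/: /z/ is a voiced obstruent in word-final position, so it devoices to [s]. → [zotukwulies].
/tebiufulanaig/: /g/ is a voiced obstruent in word-final position, so it devoices to [k]. → [tebiufulanaik].

zedxoroidolotwek, zotukwulies, tebiufulanaik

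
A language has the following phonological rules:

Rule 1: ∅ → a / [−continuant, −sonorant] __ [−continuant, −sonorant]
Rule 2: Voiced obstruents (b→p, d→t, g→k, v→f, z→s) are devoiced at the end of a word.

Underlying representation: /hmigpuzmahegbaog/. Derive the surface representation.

Rule 1 (stop-cluster a-epenthesis): /g/ and /p/ form a stop–stop cluster, so [a] is inserted between them. /g/ and /b/ form a stop–stop cluster, so [a] is inserted between them. /hmigpuzmahegbaog/ → hmigapuzmahegabaog.
Rule 2 (final devoicing): /g/ is a voiced obstruent in word-final position, so it devoices to [k]. /hmigapuzmahegabaog/ → hmigapuzmahegabaok.

hmigapuzmahegabaok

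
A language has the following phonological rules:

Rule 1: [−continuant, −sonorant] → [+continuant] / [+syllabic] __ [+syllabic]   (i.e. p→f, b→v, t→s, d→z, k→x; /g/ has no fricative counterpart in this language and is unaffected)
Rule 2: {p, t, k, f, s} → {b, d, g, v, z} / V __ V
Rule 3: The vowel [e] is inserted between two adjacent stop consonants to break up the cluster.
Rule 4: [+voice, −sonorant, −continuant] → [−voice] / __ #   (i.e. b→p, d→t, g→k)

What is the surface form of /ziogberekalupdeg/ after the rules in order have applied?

Rule 1 (intervocalic spirantization): /k/ is a stop between vowels /e/ and /a/, so it spirantizes to the fricative [x]. /ziogberekalupdeg/ → ziogberexalupdeg.
Rule 2 (intervocalic voicing): no segment meets the environment; /ziogberexalupdeg/ is unchanged.
Rule 3 (stop-cluster e-epenthesis): /g/ and /b/ form a stop–stop cluster, so [e] is inserted between them. /p/ and /d/ form a stop–stop cluster, so [e] is inserted between them. /ziogberexalupdeg/ → ziogeberexalupedeg.
Rule 4 (final devoicing): /g/ is a voiced stop in word-final position, so it devoices to [k]. /ziogeberexalupedeg/ → ziogeberexalupedek.

ziogeberexalupedek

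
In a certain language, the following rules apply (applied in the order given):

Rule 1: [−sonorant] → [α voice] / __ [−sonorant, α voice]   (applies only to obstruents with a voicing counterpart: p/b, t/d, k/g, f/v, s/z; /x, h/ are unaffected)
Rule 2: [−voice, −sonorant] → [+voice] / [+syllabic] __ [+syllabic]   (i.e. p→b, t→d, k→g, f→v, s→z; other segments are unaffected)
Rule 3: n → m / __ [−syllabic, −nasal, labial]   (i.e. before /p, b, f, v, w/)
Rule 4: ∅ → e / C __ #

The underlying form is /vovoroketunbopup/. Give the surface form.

vovorogedumbobupe

Rule 1 (regressive voicing assimilation): no segment meets the environment; /vovoroketunbopup/ is unchanged.
Rule 2 (intervocalic voicing): /k/ is a voiceless obstruent between vowels /o/ and /e/, so it voices to [g]. /t/ is a voiceless obstruent between vowels /e/ and /u/, so it voices to [d]. /p/ is a voiceless obstruent between vowels /o/ and /u/, so it voices to [b]. /vovoroketunbopup/ → vovorogedunbobup.
Rule 3 (nasal place assimilation): /n/ precedes the labial consonant /b/, so it assimilates in place to [m]. /vovorogedunbobup/ → vovorogedumbobup.
Rule 4 (final e-epenthesis): the form ends in the consonant /p/, so [e] is inserted word-finally. /vovorogedumbobup/ → vovorogedumbobupe.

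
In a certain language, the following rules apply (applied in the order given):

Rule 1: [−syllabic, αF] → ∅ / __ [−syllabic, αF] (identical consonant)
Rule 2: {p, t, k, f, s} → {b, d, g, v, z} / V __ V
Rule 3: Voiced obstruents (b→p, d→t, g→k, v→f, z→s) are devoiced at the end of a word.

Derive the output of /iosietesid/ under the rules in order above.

Rule 1 (degemination): no segment meets the environment; /iosietesid/ is unchanged.
Rule 2 (intervocalic voicing): /s/ is a voiceless obstruent between vowels /o/ and /i/, so it voices to [z]. /t/ is a voiceless obstruent between vowels /e/ and /e/, so it voices to [d]. /s/ is a voiceless obstruent between vowels /e/ and /i/, so it voices to [z]. /iosietesid/ → ioziedezid.
Rule 3 (final devoicing): /d/ is a voiced obstruent in word-final position, so it devoices to [t]. /ioziedezid/ → ioziedezit.

ioziedezit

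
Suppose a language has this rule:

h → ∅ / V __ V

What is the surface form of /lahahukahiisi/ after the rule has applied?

/h/ occurs between vowels /a/ and /a/, so it deletes.
/h/ occurs between vowels /a/ and /u/, so it deletes.
/h/ occurs between vowels /a/ and /i/, so it deletes.
Surface form: [laaukaiisi].

laaukaiisi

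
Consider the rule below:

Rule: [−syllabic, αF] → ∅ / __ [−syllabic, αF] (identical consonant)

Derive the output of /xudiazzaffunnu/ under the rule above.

/zz/ is a geminate; the first /z/ deletes.
/ff/ is a geminate; the first /f/ deletes.
/nn/ is a geminate; the first /n/ deletes.
Surface form: [xudiazafunu].

xudiazafunu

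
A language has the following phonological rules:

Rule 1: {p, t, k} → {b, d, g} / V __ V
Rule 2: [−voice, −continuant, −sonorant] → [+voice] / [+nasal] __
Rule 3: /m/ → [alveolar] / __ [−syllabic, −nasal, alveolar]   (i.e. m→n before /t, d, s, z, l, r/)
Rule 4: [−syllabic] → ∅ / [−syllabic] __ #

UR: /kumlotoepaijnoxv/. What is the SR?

kunlodoebaijnox

Rule 1 (intervocalic voicing): /t/ is a voiceless stop between vowels /o/ and /o/, so it voices to [d]. /p/ is a voiceless stop between vowels /e/ and /a/, so it voices to [b]. /kumlotoepaijnoxv/ → kumlodoebaijnoxv.
Rule 2 (post-nasal voicing): no segment meets the environment; /kumlodoebaijnoxv/ is unchanged.
Rule 3 (nasal place assimilation): /m/ precedes the alveolar consonant /l/, so it assimilates in place to [n]. /kumlodoebaijnoxv/ → kunlodoebaijnoxv.
Rule 4 (final cluster simplification): /v/ is the second consonant of a word-final cluster /xv/, so it deletes. /kunlodoebaijnoxv/ → kunlodoebaijnox.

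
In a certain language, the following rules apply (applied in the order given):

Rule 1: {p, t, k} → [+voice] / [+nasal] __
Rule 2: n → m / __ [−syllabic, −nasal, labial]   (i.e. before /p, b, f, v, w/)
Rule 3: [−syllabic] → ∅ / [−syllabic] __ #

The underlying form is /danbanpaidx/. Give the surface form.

dambambaid

Rule 1 (post-nasal voicing): /p/ is a voiceless stop immediately after the nasal /n/, so it voices to [b]. /danbanpaidx/ → danbanbaidx.
Rule 2 (nasal place assimilation): /n/ precedes the labial consonant /b/, so it assimilates in place to [m]. /n/ precedes the labial consonant /b/, so it assimilates in place to [m]. /danbanbaidx/ → dambambaidx.
Rule 3 (final cluster simplification): /x/ is the second consonant of a word-final cluster /dx/, so it deletes. /dambambaidx/ → dambambaid.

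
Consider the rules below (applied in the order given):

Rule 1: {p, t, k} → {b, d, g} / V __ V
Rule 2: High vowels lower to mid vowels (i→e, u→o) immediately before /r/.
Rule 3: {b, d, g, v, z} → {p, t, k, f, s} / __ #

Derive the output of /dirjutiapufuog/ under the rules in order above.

Rule 1 (intervocalic voicing): /t/ is a voiceless stop between vowels /u/ and /i/, so it voices to [d]. /p/ is a voiceless stop between vowels /a/ and /u/, so it voices to [b]. /dirjutiapufuog/ → dirjudiabufuog.
Rule 2 (pre-rhotic lowering): /i/ is a high vowel immediately before /r/, so it lowers to [e]. /dirjudiabufuog/ → derjudiabufuog.
Rule 3 (final devoicing): /g/ is a voiced obstruent in word-final position, so it devoices to [k]. /derjudiabufuog/ → derjudiabufuok.

derjudiabufuok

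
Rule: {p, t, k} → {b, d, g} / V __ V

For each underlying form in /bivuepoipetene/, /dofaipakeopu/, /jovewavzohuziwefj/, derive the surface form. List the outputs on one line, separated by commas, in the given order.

bivueboibedene, dofaibageobu, jovewavzohuziwefj

/bivuepoipetene/: /p/ is a voiceless stop between vowels /e/ and /o/, so it voices to [b]. /p/ is a voiceless stop between vowels /i/ and /e/, so it voices to [b]. /t/ is a voiceless stop between vowels /e/ and /e/, so it voices to [d]. → [bivueboibedene].
/dofaipakeopu/: /p/ is a voiceless stop between vowels /i/ and /a/, so it voices to [b]. /k/ is a voiceless stop between vowels /a/ and /e/, so it voices to [g]. /p/ is a voiceless stop between vowels /o/ and /u/, so it voices to [b]. → [dofaibageobu].
/jovewavzohuziwefj/: the rule's environment is not met; surfaces unchanged as [jovewavzohuziwefj].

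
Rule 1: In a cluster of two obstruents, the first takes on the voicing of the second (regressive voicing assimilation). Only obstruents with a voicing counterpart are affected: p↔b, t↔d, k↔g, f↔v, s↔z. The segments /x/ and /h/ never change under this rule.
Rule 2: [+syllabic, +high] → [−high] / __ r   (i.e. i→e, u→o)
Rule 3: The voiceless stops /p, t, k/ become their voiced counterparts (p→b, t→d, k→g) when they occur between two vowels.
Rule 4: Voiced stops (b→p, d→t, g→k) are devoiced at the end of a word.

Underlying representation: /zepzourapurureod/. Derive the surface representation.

zebzoorabororeot

Rule 1 (regressive voicing assimilation): /p/ precedes the voiced obstruent /z/, so it voices to [b] by assimilation. /zepzourapurureod/ → zebzourapurureod.
Rule 2 (pre-rhotic lowering): /u/ is a high vowel immediately before /r/, so it lowers to [o]. /u/ is a high vowel immediately before /r/, so it lowers to [o]. /u/ is a high vowel immediately before /r/, so it lowers to [o]. /zebzourapurureod/ → zebzoorapororeod.
Rule 3 (intervocalic voicing): /p/ is a voiceless stop between vowels /a/ and /o/, so it voices to [b]. /zebzoorapororeod/ → zebzoorabororeod.
Rule 4 (final devoicing): /d/ is a voiced stop in word-final position, so it devoices to [t]. /zebzoorabororeod/ → zebzoorabororeot.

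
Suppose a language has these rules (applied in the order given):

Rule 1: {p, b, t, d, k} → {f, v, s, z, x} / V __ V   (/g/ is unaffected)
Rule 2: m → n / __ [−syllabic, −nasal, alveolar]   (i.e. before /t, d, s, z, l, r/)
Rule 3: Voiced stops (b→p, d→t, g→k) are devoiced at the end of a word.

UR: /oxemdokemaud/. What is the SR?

Rule 1 (intervocalic spirantization): /k/ is a stop between vowels /o/ and /e/, so it spirantizes to the fricative [x]. /oxemdokemaud/ → oxemdoxemaud.
Rule 2 (nasal place assimilation): /m/ precedes the alveolar consonant /d/, so it assimilates in place to [n]. /oxemdoxemaud/ → oxendoxemaud.
Rule 3 (final devoicing): /d/ is a voiced stop in word-final position, so it devoices to [t]. /oxendoxemaud/ → oxendoxemaut.

oxendoxemaut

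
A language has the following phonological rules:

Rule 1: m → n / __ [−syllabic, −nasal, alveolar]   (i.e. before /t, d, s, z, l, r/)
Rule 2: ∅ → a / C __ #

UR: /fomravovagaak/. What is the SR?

Rule 1 (nasal place assimilation): /m/ precedes the alveolar consonant /r/, so it assimilates in place to [n]. /fomravovagaak/ → fonravovagaak.
Rule 2 (final a-epenthesis): the form ends in the consonant /k/, so [a] is inserted word-finally. /fonravovagaak/ → fonravovagaaka.

fonravovagaaka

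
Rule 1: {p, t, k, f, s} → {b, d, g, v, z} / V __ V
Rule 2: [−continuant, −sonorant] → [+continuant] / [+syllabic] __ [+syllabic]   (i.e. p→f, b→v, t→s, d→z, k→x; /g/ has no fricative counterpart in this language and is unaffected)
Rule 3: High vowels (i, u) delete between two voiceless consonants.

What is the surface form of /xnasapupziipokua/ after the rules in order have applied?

xnazavupziivogua

Rule 1 (intervocalic voicing): /s/ is a voiceless obstruent between vowels /a/ and /a/, so it voices to [z]. /p/ is a voiceless obstruent between vowels /a/ and /u/, so it voices to [b]. /p/ is a voiceless obstruent between vowels /i/ and /o/, so it voices to [b]. /k/ is a voiceless obstruent between vowels /o/ and /u/, so it voices to [g]. /xnasapupziipokua/ → xnazabupziibogua.
Rule 2 (intervocalic spirantization): /b/ is a stop between vowels /a/ and /u/, so it spirantizes to the fricative [v]. /b/ is a stop between vowels /i/ and /o/, so it spirantizes to the fricative [v]. /xnazabupziibogua/ → xnazavupziivogua.
Rule 3 (high vowel syncope): no segment meets the environment; /xnazavupziivogua/ is unchanged.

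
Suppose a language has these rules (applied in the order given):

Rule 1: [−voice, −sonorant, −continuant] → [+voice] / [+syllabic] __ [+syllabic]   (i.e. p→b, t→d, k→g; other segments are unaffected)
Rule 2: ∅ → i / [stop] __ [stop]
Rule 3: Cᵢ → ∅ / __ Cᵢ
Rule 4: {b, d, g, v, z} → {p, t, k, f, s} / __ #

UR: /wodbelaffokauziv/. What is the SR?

wodibelafogauzif

Rule 1 (intervocalic voicing): /k/ is a voiceless stop between vowels /o/ and /a/, so it voices to [g]. /wodbelaffokauziv/ → wodbelaffogauziv.
Rule 2 (stop-cluster i-epenthesis): /d/ and /b/ form a stop–stop cluster, so [i] is inserted between them. /wodbelaffogauziv/ → wodibelaffogauziv.
Rule 3 (degemination): /ff/ is a geminate; the first /f/ deletes. /wodibelaffogauziv/ → wodibelafogauziv.
Rule 4 (final devoicing): /v/ is a voiced obstruent in word-final position, so it devoices to [f]. /wodibelafogauziv/ → wodibelafogauzif.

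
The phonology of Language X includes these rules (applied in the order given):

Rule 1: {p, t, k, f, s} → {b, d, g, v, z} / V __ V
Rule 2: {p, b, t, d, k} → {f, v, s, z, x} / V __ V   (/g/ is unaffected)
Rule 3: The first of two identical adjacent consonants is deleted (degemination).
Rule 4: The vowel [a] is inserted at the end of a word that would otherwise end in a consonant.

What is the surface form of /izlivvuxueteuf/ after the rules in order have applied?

izlivuxuezeufa

Rule 1 (intervocalic voicing): /t/ is a voiceless obstruent between vowels /e/ and /e/, so it voices to [d]. /izlivvuxueteuf/ → izlivvuxuedeuf.
Rule 2 (intervocalic spirantization): /d/ is a stop between vowels /e/ and /e/, so it spirantizes to the fricative [z]. /izlivvuxuedeuf/ → izlivvuxuezeuf.
Rule 3 (degemination): /vv/ is a geminate; the first /v/ deletes. /izlivvuxuezeuf/ → izlivuxuezeuf.
Rule 4 (final a-epenthesis): the form ends in the consonant /f/, so [a] is inserted word-finally. /izlivuxuezeuf/ → izlivuxuezeufa.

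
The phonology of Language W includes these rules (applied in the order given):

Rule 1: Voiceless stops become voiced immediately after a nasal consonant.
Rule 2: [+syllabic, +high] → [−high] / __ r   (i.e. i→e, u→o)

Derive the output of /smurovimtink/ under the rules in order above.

smorovimding

Rule 1 (post-nasal voicing): /t/ is a voiceless stop immediately after the nasal /m/, so it voices to [d]. /k/ is a voiceless stop immediately after the nasal /n/, so it voices to [g]. /smurovimtink/ → smurovimding.
Rule 2 (pre-rhotic lowering): /u/ is a high vowel immediately before /r/, so it lowers to [o]. /smurovimding/ → smorovimding.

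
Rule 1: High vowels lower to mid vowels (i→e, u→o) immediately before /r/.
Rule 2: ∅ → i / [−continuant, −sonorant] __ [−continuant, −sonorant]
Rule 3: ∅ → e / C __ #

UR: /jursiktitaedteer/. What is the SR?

jorsikititaediteere

Rule 1 (pre-rhotic lowering): /u/ is a high vowel immediately before /r/, so it lowers to [o]. /jursiktitaedteer/ → jorsiktitaedteer.
Rule 2 (stop-cluster i-epenthesis): /k/ and /t/ form a stop–stop cluster, so [i] is inserted between them. /d/ and /t/ form a stop–stop cluster, so [i] is inserted between them. /jorsiktitaedteer/ → jorsikititaediteer.
Rule 3 (final e-epenthesis): the form ends in the consonant /r/, so [e] is inserted word-finally. /jorsikititaediteer/ → jorsikititaediteere.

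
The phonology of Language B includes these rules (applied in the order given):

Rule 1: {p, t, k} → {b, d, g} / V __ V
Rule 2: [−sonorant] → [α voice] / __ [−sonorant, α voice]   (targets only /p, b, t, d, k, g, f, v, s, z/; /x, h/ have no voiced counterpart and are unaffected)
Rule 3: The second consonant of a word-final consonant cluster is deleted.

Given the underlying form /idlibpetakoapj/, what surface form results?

Rule 1 (intervocalic voicing): /t/ is a voiceless stop between vowels /e/ and /a/, so it voices to [d]. /k/ is a voiceless stop between vowels /a/ and /o/, so it voices to [g]. /idlibpetakoapj/ → idlibpedagoapj.
Rule 2 (regressive voicing assimilation): /b/ precedes the voiceless obstruent /p/, so it devoices to [p] by assimilation. /idlibpedagoapj/ → idlippedagoapj.
Rule 3 (final cluster simplification): /j/ is the second consonant of a word-final cluster /pj/, so it deletes. /idlippedagoapj/ → idlippedagoap.

idlippedagoap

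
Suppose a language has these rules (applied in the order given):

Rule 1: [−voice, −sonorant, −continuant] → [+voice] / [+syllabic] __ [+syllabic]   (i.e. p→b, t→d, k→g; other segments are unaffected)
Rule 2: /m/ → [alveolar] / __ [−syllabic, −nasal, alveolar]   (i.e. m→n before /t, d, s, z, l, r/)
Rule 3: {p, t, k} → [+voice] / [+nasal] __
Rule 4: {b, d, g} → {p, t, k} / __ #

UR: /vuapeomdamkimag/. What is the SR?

vuabeondamgimak

Rule 1 (intervocalic voicing): /p/ is a voiceless stop between vowels /a/ and /e/, so it voices to [b]. /vuapeomdamkimag/ → vuabeomdamkimag.
Rule 2 (nasal place assimilation): /m/ precedes the alveolar consonant /d/, so it assimilates in place to [n]. /vuabeomdamkimag/ → vuabeondamkimag.
Rule 3 (post-nasal voicing): /k/ is a voiceless stop immediately after the nasal /m/, so it voices to [g]. /vuabeondamkimag/ → vuabeondamgimag.
Rule 4 (final devoicing): /g/ is a voiced stop in word-final position, so it devoices to [k]. /vuabeondamgimag/ → vuabeondamgimak.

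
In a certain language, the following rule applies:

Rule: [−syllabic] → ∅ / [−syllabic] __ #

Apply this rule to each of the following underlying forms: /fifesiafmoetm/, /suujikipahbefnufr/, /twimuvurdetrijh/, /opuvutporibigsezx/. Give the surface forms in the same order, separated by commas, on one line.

fifesiafmoet, suujikipahbefnuf, twimuvurdetrij, opuvutporibigsez

/fifesiafmoetm/: /m/ is the second consonant of a word-final cluster /tm/, so it deletes. → [fifesiafmoet].
/suujikipahbefnufr/: /r/ is the second consonant of a word-final cluster /fr/, so it deletes. → [suujikipahbefnuf].
/twimuvurdetrijh/: /h/ is the second consonant of a word-final cluster /jh/, so it deletes. → [twimuvurdetrij].
/opuvutporibigsezx/: /x/ is the second consonant of a word-final cluster /zx/, so it deletes. → [opuvutporibigsez].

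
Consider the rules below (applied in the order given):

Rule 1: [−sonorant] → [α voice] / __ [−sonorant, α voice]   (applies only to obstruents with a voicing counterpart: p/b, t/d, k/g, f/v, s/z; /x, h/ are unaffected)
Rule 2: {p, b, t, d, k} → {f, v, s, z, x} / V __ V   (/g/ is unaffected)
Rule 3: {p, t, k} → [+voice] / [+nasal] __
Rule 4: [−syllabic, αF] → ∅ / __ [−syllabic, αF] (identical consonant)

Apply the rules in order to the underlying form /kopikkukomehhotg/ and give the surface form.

Rule 1 (regressive voicing assimilation): /t/ precedes the voiced obstruent /g/, so it voices to [d] by assimilation. /kopikkukomehhotg/ → kopikkukomehhodg.
Rule 2 (intervocalic spirantization): /p/ is a stop between vowels /o/ and /i/, so it spirantizes to the fricative [f]. /k/ is a stop between vowels /u/ and /o/, so it spirantizes to the fricative [x]. /kopikkukomehhodg/ → kofikkuxomehhodg.
Rule 3 (post-nasal voicing): no segment meets the environment; /kofikkuxomehhodg/ is unchanged.
Rule 4 (degemination): /kk/ is a geminate; the first /k/ deletes. /hh/ is a geminate; the first /h/ deletes. /kofikkuxomehhodg/ → kofikuxomehodg.

kofikuxomehodg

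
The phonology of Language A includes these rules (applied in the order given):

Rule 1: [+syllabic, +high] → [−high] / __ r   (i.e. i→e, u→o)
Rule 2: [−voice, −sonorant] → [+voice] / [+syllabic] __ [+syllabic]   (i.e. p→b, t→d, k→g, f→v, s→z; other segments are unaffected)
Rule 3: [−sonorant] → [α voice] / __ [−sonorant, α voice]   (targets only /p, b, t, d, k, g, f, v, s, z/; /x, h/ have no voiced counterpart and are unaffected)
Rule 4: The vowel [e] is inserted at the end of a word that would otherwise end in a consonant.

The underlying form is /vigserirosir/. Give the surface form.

Rule 1 (pre-rhotic lowering): /i/ is a high vowel immediately before /r/, so it lowers to [e]. /i/ is a high vowel immediately before /r/, so it lowers to [e]. /vigserirosir/ → vigsereroser.
Rule 2 (intervocalic voicing): /s/ is a voiceless obstruent between vowels /o/ and /e/, so it voices to [z]. /vigsereroser/ → vigsererozer.
Rule 3 (regressive voicing assimilation): /g/ precedes the voiceless obstruent /s/, so it devoices to [k] by assimilation. /vigsererozer/ → viksererozer.
Rule 4 (final e-epenthesis): the form ends in the consonant /r/, so [e] is inserted word-finally. /viksererozer/ → viksererozere.

viksererozere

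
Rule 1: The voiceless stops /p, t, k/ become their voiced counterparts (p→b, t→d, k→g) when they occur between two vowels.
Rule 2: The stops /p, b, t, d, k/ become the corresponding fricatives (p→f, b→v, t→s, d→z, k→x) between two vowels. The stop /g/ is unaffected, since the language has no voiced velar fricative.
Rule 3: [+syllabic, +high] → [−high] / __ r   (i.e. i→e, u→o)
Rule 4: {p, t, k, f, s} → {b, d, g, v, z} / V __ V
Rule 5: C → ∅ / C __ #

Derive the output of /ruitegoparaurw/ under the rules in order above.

ruizegovaraor

Rule 1 (intervocalic voicing): /t/ is a voiceless stop between vowels /i/ and /e/, so it voices to [d]. /p/ is a voiceless stop between vowels /o/ and /a/, so it voices to [b]. /ruitegoparaurw/ → ruidegobaraurw.
Rule 2 (intervocalic spirantization): /d/ is a stop between vowels /i/ and /e/, so it spirantizes to the fricative [z]. /b/ is a stop between vowels /o/ and /a/, so it spirantizes to the fricative [v]. /ruidegobaraurw/ → ruizegovaraurw.
Rule 3 (pre-rhotic lowering): /u/ is a high vowel immediately before /r/, so it lowers to [o]. /ruizegovaraurw/ → ruizegovaraorw.
Rule 4 (intervocalic voicing): no segment meets the environment; /ruizegovaraorw/ is unchanged.
Rule 5 (final cluster simplification): /w/ is the second consonant of a word-final cluster /rw/, so it deletes. /ruizegovaraorw/ → ruizegovaraor.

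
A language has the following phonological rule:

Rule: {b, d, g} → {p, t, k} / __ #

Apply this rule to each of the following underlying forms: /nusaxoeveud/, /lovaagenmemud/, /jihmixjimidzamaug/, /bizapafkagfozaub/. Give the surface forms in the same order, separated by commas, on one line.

nusaxoeveut, lovaagenmemut, jihmixjimidzamauk, bizapafkagfozaup

/nusaxoeveud/: /d/ is a voiced stop in word-final position, so it devoices to [t]. → [nusaxoeveut].
/lovaagenmemud/: /d/ is a voiced stop in word-final position, so it devoices to [t]. → [lovaagenmemut].
/jihmixjimidzamaug/: /g/ is a voiced stop in word-final position, so it devoices to [k]. → [jihmixjimidzamauk].
/bizapafkagfozaub/: /b/ is a voiced stop in word-final position, so it devoices to [p]. → [bizapafkagfozaup].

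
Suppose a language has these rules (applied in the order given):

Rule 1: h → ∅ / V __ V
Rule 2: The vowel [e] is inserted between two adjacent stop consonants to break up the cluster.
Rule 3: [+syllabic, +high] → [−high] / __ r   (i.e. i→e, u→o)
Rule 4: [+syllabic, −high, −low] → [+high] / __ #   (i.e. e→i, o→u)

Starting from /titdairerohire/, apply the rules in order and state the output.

titedaereroeri

Rule 1 (intervocalic h-deletion): /h/ occurs between vowels /o/ and /i/, so it deletes. /titdairerohire/ → titdaireroire.
Rule 2 (stop-cluster e-epenthesis): /t/ and /d/ form a stop–stop cluster, so [e] is inserted between them. /titdaireroire/ → titedaireroire.
Rule 3 (pre-rhotic lowering): /i/ is a high vowel immediately before /r/, so it lowers to [e]. /i/ is a high vowel immediately before /r/, so it lowers to [e]. /titedaireroire/ → titedaereroere.
Rule 4 (final vowel raising): /e/ is a mid vowel in word-final position, so it raises to [i]. /titedaereroere/ → titedaereroeri.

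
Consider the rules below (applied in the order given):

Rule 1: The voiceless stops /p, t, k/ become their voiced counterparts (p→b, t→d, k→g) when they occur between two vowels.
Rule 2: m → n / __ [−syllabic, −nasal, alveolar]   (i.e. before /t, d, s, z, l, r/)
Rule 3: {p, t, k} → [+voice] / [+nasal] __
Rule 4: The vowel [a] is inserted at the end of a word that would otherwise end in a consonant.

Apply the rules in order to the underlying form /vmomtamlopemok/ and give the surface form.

vmondanlobemoka

Rule 1 (intervocalic voicing): /p/ is a voiceless stop between vowels /o/ and /e/, so it voices to [b]. /vmomtamlopemok/ → vmomtamlobemok.
Rule 2 (nasal place assimilation): /m/ precedes the alveolar consonant /t/, so it assimilates in place to [n]. /m/ precedes the alveolar consonant /l/, so it assimilates in place to [n]. /vmomtamlobemok/ → vmontanlobemok.
Rule 3 (post-nasal voicing): /t/ is a voiceless stop immediately after the nasal /n/, so it voices to [d]. /vmontanlobemok/ → vmondanlobemok.
Rule 4 (final a-epenthesis): the form ends in the consonant /k/, so [a] is inserted word-finally. /vmondanlobemok/ → vmondanlobemoka.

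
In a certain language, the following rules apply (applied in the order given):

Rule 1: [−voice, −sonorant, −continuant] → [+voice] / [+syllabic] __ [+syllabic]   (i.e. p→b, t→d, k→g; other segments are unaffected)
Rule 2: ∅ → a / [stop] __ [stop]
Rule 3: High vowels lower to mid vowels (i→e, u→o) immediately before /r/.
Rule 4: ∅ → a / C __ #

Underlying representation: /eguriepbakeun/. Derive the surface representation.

Rule 1 (intervocalic voicing): /k/ is a voiceless stop between vowels /a/ and /e/, so it voices to [g]. /eguriepbakeun/ → eguriepbageun.
Rule 2 (stop-cluster a-epenthesis): /p/ and /b/ form a stop–stop cluster, so [a] is inserted between them. /eguriepbageun/ → eguriepabageun.
Rule 3 (pre-rhotic lowering): /u/ is a high vowel immediately before /r/, so it lowers to [o]. /eguriepabageun/ → egoriepabageun.
Rule 4 (final a-epenthesis): the form ends in the consonant /n/, so [a] is inserted word-finally. /egoriepabageun/ → egoriepabageuna.

egoriepabageuna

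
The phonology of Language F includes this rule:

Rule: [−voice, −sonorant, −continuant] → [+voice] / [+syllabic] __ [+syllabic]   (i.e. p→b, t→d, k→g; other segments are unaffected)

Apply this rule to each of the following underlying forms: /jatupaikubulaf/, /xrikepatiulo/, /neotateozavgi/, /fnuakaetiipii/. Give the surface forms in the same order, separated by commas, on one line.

/jatupaikubulaf/: /t/ is a voiceless stop between vowels /a/ and /u/, so it voices to [d]. /p/ is a voiceless stop between vowels /u/ and /a/, so it voices to [b]. /k/ is a voiceless stop between vowels /i/ and /u/, so it voices to [g]. → [jadubaigubulaf].
/xrikepatiulo/: /k/ is a voiceless stop between vowels /i/ and /e/, so it voices to [g]. /p/ is a voiceless stop between vowels /e/ and /a/, so it voices to [b]. /t/ is a voiceless stop between vowels /a/ and /i/, so it voices to [d]. → [xrigebadiulo].
/neotateozavgi/: /t/ is a voiceless stop between vowels /o/ and /a/, so it voices to [d]. /t/ is a voiceless stop between vowels /a/ and /e/, so it voices to [d]. → [neodadeozavgi].
/fnuakaetiipii/: /k/ is a voiceless stop between vowels /a/ and /a/, so it voices to [g]. /t/ is a voiceless stop between vowels /e/ and /i/, so it voices to [d]. /p/ is a voiceless stop between vowels /i/ and /i/, so it voices to [b]. → [fnuagaediibii].

jadubaigubulaf, xrigebadiulo, neodadeozavgi, fnuagaediibii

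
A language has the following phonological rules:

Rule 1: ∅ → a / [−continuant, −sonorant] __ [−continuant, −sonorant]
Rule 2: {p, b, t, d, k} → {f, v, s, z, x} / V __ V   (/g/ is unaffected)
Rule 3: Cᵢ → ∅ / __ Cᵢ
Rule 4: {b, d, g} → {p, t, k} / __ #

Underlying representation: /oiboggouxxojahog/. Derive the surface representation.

Rule 1 (stop-cluster a-epenthesis): /g/ and /g/ form a stop–stop cluster, so [a] is inserted between them. /oiboggouxxojahog/ → oibogagouxxojahog.
Rule 2 (intervocalic spirantization): /b/ is a stop between vowels /i/ and /o/, so it spirantizes to the fricative [v]. /oibogagouxxojahog/ → oivogagouxxojahog.
Rule 3 (degemination): /xx/ is a geminate; the first /x/ deletes. /oivogagouxxojahog/ → oivogagouxojahog.
Rule 4 (final devoicing): /g/ is a voiced stop in word-final position, so it devoices to [k]. /oivogagouxojahog/ → oivogagouxojahok.

oivogagouxojahok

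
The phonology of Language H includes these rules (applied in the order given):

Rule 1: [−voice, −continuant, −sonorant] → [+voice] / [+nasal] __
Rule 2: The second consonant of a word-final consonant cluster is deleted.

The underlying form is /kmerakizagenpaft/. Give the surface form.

Rule 1 (post-nasal voicing): /p/ is a voiceless stop immediately after the nasal /n/, so it voices to [b]. /kmerakizagenpaft/ → kmerakizagenbaft.
Rule 2 (final cluster simplification): /t/ is the second consonant of a word-final cluster /ft/, so it deletes. /kmerakizagenbaft/ → kmerakizagenbaf.

kmerakizagenbaf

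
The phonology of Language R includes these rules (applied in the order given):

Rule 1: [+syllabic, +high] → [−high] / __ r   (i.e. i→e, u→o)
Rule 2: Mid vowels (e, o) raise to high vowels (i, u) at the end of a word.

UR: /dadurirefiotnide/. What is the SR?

dadorerefiotnidi

Rule 1 (pre-rhotic lowering): /u/ is a high vowel immediately before /r/, so it lowers to [o]. /i/ is a high vowel immediately before /r/, so it lowers to [e]. /dadurirefiotnide/ → dadorerefiotnide.
Rule 2 (final vowel raising): /e/ is a mid vowel in word-final position, so it raises to [i]. /dadorerefiotnide/ → dadorerefiotnidi.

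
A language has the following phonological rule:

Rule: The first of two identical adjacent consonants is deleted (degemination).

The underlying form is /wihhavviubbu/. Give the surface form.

wihaviubu

/hh/ is a geminate; the first /h/ deletes.
/vv/ is a geminate; the first /v/ deletes.
/bb/ is a geminate; the first /b/ deletes.
Surface form: [wihaviubu].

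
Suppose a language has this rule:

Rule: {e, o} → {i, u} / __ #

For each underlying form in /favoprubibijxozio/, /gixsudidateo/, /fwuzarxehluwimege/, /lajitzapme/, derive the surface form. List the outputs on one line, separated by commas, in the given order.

/favoprubibijxozio/: /o/ is a mid vowel in word-final position, so it raises to [u]. → [favoprubibijxoziu].
/gixsudidateo/: /o/ is a mid vowel in word-final position, so it raises to [u]. → [gixsudidateu].
/fwuzarxehluwimege/: /e/ is a mid vowel in word-final position, so it raises to [i]. → [fwuzarxehluwimegi].
/lajitzapme/: /e/ is a mid vowel in word-final position, so it raises to [i]. → [lajitzapmi].

favoprubibijxoziu, gixsudidateu, fwuzarxehluwimegi, lajitzapmi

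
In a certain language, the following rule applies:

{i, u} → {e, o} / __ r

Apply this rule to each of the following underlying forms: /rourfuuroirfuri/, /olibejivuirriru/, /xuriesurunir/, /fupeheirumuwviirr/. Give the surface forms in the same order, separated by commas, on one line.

roorfuoroerfori, olibejivuerreru, xoriesoruner, fupeheerumuwvierr

/rourfuuroirfuri/: /u/ is a high vowel immediately before /r/, so it lowers to [o]. /u/ is a high vowel immediately before /r/, so it lowers to [o]. /i/ is a high vowel immediately before /r/, so it lowers to [e]. /u/ is a high vowel immediately before /r/, so it lowers to [o]. → [roorfuoroerfori].
/olibejivuirriru/: /i/ is a high vowel immediately before /r/, so it lowers to [e]. /i/ is a high vowel immediately before /r/, so it lowers to [e]. → [olibejivuerreru].
/xuriesurunir/: /u/ is a high vowel immediately before /r/, so it lowers to [o]. /u/ is a high vowel immediately before /r/, so it lowers to [o]. /i/ is a high vowel immediately before /r/, so it lowers to [e]. → [xoriesoruner].
/fupeheirumuwviirr/: /i/ is a high vowel immediately before /r/, so it lowers to [e]. /i/ is a high vowel immediately before /r/, so it lowers to [e]. → [fupeheerumuwvierr].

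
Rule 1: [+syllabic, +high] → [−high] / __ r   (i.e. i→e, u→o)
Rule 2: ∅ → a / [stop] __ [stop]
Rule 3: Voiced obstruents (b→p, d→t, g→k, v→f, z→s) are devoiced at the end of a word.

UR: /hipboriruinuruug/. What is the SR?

hipaboreruinoruuk

Rule 1 (pre-rhotic lowering): /i/ is a high vowel immediately before /r/, so it lowers to [e]. /u/ is a high vowel immediately before /r/, so it lowers to [o]. /hipboriruinuruug/ → hipboreruinoruug.
Rule 2 (stop-cluster a-epenthesis): /p/ and /b/ form a stop–stop cluster, so [a] is inserted between them. /hipboreruinoruug/ → hipaboreruinoruug.
Rule 3 (final devoicing): /g/ is a voiced obstruent in word-final position, so it devoices to [k]. /hipaboreruinoruug/ → hipaboreruinoruuk.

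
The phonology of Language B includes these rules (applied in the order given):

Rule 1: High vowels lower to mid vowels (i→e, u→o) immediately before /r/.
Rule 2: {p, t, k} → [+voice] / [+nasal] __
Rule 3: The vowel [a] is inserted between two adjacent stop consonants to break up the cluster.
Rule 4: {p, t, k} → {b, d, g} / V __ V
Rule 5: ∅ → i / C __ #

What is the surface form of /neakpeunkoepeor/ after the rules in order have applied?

neagabeungoebeori

Rule 1 (pre-rhotic lowering): no segment meets the environment; /neakpeunkoepeor/ is unchanged.
Rule 2 (post-nasal voicing): /k/ is a voiceless stop immediately after the nasal /n/, so it voices to [g]. /neakpeunkoepeor/ → neakpeungoepeor.
Rule 3 (stop-cluster a-epenthesis): /k/ and /p/ form a stop–stop cluster, so [a] is inserted between them. /neakpeungoepeor/ → neakapeungoepeor.
Rule 4 (intervocalic voicing): /k/ is a voiceless stop between vowels /a/ and /a/, so it voices to [g]. /p/ is a voiceless stop between vowels /a/ and /e/, so it voices to [b]. /p/ is a voiceless stop between vowels /e/ and /e/, so it voices to [b]. /neakapeungoepeor/ → neagabeungoebeor.
Rule 5 (final i-epenthesis): the form ends in the consonant /r/, so [i] is inserted word-finally. /neagabeungoebeor/ → neagabeungoebeori.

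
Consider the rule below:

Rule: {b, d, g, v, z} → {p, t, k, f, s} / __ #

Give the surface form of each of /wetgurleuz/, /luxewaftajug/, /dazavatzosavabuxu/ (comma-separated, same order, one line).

/wetgurleuz/: /z/ is a voiced obstruent in word-final position, so it devoices to [s]. → [wetgurleus].
/luxewaftajug/: /g/ is a voiced obstruent in word-final position, so it devoices to [k]. → [luxewaftajuk].
/dazavatzosavabuxu/: the rule's environment is not met; surfaces unchanged as [dazavatzosavabuxu].

wetgurleus, luxewaftajuk, dazavatzosavabuxu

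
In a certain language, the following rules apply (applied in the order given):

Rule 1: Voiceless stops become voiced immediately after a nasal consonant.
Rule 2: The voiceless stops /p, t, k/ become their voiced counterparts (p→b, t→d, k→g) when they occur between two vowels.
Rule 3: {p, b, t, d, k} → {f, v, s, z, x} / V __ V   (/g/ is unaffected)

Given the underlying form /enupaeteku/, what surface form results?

enuvaezegu

Rule 1 (post-nasal voicing): no segment meets the environment; /enupaeteku/ is unchanged.
Rule 2 (intervocalic voicing): /p/ is a voiceless stop between vowels /u/ and /a/, so it voices to [b]. /t/ is a voiceless stop between vowels /e/ and /e/, so it voices to [d]. /k/ is a voiceless stop between vowels /e/ and /u/, so it voices to [g]. /enupaeteku/ → enubaedegu.
Rule 3 (intervocalic spirantization): /b/ is a stop between vowels /u/ and /a/, so it spirantizes to the fricative [v]. /d/ is a stop between vowels /e/ and /e/, so it spirantizes to the fricative [z]. /enubaedegu/ → enuvaezegu.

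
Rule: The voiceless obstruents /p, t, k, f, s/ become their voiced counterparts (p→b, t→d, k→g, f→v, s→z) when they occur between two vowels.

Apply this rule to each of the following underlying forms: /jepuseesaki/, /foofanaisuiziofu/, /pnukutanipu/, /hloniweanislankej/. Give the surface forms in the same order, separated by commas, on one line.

jebuzeezagi, foovanaizuiziovu, pnugudanibu, hloniweanislankej

/jepuseesaki/: /p/ is a voiceless obstruent between vowels /e/ and /u/, so it voices to [b]. /s/ is a voiceless obstruent between vowels /u/ and /e/, so it voices to [z]. /s/ is a voiceless obstruent between vowels /e/ and /a/, so it voices to [z]. /k/ is a voiceless obstruent between vowels /a/ and /i/, so it voices to [g]. → [jebuzeezagi].
/foofanaisuiziofu/: /f/ is a voiceless obstruent between vowels /o/ and /a/, so it voices to [v]. /s/ is a voiceless obstruent between vowels /i/ and /u/, so it voices to [z]. /f/ is a voiceless obstruent between vowels /o/ and /u/, so it voices to [v]. → [foovanaizuiziovu].
/pnukutanipu/: /k/ is a voiceless obstruent between vowels /u/ and /u/, so it voices to [g]. /t/ is a voiceless obstruent between vowels /u/ and /a/, so it voices to [d]. /p/ is a voiceless obstruent between vowels /i/ and /u/, so it voices to [b]. → [pnugudanibu].
/hloniweanislankej/: the rule's environment is not met; surfaces unchanged as [hloniweanislankej].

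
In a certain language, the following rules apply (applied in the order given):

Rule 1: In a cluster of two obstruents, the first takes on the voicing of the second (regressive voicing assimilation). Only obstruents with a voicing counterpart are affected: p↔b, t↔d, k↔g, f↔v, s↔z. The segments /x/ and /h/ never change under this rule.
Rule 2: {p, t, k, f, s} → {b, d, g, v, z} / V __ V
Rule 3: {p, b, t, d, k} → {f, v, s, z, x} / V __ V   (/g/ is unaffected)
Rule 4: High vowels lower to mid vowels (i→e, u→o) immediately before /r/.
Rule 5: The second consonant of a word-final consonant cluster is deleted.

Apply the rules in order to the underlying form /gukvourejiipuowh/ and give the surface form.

gugvoorejiivuow

Rule 1 (regressive voicing assimilation): /k/ precedes the voiced obstruent /v/, so it voices to [g] by assimilation. /gukvourejiipuowh/ → gugvourejiipuowh.
Rule 2 (intervocalic voicing): /p/ is a voiceless obstruent between vowels /i/ and /u/, so it voices to [b]. /gugvourejiipuowh/ → gugvourejiibuowh.
Rule 3 (intervocalic spirantization): /b/ is a stop between vowels /i/ and /u/, so it spirantizes to the fricative [v]. /gugvourejiibuowh/ → gugvourejiivuowh.
Rule 4 (pre-rhotic lowering): /u/ is a high vowel immediately before /r/, so it lowers to [o]. /gugvourejiivuowh/ → gugvoorejiivuowh.
Rule 5 (final cluster simplification): /h/ is the second consonant of a word-final cluster /wh/, so it deletes. /gugvoorejiivuowh/ → gugvoorejiivuow.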